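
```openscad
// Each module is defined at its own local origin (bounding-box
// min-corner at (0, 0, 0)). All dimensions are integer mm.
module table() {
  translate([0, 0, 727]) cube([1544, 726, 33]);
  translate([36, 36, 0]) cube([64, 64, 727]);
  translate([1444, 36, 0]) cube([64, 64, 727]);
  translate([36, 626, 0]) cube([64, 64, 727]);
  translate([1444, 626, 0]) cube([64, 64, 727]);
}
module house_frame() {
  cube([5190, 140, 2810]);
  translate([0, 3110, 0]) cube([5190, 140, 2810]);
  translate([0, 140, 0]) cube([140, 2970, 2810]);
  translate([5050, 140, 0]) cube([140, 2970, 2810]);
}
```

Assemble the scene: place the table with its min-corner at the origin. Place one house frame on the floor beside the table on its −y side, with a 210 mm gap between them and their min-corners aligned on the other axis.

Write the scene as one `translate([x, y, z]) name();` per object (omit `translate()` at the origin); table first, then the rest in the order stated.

table();
translate([0, -3460, 0]) house_frame();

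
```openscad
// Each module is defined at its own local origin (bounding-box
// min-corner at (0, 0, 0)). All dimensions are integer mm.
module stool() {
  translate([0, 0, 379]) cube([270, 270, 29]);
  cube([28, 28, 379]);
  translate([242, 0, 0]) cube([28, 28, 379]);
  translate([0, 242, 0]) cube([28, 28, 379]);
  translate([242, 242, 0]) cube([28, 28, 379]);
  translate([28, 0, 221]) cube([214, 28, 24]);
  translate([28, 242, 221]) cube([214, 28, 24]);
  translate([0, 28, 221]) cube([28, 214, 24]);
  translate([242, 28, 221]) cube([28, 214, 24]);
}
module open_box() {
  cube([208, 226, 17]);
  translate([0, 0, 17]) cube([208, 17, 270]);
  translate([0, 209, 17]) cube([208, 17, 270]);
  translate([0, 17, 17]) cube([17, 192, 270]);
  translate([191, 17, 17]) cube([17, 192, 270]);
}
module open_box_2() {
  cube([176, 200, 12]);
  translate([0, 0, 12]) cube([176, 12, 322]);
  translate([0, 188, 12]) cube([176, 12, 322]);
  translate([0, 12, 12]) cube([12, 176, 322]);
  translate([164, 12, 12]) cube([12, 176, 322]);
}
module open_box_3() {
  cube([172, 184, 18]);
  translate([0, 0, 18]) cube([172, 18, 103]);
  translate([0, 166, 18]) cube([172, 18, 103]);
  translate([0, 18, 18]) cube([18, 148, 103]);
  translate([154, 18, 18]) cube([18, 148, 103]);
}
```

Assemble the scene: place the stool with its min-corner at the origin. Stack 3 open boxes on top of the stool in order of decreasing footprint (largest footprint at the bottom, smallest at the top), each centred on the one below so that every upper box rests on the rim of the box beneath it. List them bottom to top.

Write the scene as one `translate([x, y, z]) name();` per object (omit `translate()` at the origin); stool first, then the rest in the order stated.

stool();
translate([31, 22, 408]) open_box();
translate([47, 35, 695]) open_box_2();
translate([49, 43, 1029]) open_box_3();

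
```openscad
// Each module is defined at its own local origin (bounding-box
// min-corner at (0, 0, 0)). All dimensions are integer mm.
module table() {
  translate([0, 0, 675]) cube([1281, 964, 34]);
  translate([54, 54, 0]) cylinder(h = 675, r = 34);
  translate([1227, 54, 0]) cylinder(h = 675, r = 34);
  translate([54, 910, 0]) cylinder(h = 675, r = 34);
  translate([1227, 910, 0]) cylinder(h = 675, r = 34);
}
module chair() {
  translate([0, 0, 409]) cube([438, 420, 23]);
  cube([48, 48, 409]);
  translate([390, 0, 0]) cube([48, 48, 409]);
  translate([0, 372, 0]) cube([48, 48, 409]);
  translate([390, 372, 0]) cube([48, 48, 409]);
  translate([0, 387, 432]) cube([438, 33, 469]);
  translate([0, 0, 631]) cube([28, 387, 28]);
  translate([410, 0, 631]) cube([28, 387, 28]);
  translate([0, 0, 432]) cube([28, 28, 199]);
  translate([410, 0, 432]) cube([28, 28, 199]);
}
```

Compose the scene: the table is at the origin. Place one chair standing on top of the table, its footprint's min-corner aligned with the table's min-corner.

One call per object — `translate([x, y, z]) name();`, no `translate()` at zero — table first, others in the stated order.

table();
translate([0, 0, 709]) chair();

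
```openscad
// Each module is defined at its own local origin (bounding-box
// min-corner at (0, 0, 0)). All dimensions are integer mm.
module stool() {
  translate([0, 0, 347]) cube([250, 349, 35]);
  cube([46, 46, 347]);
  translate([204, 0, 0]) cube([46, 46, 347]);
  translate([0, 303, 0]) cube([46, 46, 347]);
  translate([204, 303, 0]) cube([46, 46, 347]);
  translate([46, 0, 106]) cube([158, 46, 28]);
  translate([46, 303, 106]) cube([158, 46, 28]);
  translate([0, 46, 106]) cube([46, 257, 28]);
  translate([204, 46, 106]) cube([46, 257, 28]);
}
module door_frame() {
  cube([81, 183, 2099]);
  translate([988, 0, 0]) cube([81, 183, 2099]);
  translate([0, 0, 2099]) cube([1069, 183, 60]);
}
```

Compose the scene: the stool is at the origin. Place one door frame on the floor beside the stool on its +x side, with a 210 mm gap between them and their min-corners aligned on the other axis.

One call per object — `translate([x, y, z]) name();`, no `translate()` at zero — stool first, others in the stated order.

stool();
translate([460, 0, 0]) door_frame();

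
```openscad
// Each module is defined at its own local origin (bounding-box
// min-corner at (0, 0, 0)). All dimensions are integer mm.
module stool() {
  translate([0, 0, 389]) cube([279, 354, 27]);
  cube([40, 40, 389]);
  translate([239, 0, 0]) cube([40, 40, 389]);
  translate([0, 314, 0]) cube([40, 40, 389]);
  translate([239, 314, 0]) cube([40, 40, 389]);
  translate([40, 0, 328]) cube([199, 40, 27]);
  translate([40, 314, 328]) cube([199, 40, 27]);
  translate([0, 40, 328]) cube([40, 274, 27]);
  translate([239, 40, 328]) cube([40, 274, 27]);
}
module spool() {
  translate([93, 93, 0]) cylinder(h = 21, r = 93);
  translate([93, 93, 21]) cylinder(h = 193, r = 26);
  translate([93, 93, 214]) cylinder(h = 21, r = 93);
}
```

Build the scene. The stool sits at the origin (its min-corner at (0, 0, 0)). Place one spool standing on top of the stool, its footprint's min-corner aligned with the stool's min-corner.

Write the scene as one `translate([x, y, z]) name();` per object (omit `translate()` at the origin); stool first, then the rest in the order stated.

stool();
translate([0, 0, 416]) spool();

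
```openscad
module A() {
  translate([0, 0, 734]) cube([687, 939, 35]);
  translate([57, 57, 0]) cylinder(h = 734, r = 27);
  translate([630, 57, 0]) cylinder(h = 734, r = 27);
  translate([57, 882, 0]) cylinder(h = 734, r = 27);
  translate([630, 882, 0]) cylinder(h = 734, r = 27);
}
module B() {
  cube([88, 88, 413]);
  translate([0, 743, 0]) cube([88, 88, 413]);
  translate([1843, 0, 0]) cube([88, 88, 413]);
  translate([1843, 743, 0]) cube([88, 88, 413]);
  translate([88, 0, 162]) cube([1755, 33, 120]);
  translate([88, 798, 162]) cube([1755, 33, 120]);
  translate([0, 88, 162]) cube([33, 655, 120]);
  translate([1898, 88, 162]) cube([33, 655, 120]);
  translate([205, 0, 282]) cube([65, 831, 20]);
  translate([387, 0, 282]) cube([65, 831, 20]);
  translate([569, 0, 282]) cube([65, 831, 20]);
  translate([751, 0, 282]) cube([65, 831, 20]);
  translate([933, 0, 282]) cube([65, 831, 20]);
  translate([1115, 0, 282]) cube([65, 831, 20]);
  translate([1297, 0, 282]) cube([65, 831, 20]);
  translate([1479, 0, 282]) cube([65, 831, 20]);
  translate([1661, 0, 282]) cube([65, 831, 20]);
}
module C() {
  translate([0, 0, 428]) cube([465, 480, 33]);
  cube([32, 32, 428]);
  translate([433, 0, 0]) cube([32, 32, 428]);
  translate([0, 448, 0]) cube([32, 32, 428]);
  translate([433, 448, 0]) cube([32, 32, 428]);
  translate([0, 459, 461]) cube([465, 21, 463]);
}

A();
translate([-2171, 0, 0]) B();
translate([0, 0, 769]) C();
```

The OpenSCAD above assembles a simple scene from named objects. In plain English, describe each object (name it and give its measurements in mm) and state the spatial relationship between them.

A is a table: top 687 mm (x) × 939 mm (y), 35 mm thick, upper face at z = 769 mm, on four round legs of 54 mm diameter, each leg's bounding box inset 30 mm from the nearest pair of top edges, running from z = 0 to the bottom of the top.

B is a bed frame 1931 mm long (x) by 831 mm wide (y). Four 88×88 mm corner posts, 413 mm tall, at the corners of the footprint. Four rails of 33 mm thickness and 120 mm height run between adjacent posts with their undersides at z = 162 mm, their outer faces flush with the outside of the frame (the two x-running rails run between the posts' inner faces; the two y-running rails run between the posts' inner faces). 9 slats, each 65 mm wide (x) and 20 mm thick, lie across the top of the two x-running rails, running the full 831 mm width of the frame in y; the slats are evenly spaced along x between the inner faces of the end posts with equal gaps (rounded down to the nearest mm) at the −x end and between each pair — any rounding remainder accumulates at the +x end.

C is a chair: 465×480 mm seat, 33 mm thick, top at z = 461 mm, on four 32 mm square corner legs flush with the seat edges. A 21 mm thick backrest slab spans the full seat width, extending 463 mm above the seat top, its back face flush with the seat's +y edge.

The bed frame is on the floor beside the table on its −x side. The chair is on top of the table.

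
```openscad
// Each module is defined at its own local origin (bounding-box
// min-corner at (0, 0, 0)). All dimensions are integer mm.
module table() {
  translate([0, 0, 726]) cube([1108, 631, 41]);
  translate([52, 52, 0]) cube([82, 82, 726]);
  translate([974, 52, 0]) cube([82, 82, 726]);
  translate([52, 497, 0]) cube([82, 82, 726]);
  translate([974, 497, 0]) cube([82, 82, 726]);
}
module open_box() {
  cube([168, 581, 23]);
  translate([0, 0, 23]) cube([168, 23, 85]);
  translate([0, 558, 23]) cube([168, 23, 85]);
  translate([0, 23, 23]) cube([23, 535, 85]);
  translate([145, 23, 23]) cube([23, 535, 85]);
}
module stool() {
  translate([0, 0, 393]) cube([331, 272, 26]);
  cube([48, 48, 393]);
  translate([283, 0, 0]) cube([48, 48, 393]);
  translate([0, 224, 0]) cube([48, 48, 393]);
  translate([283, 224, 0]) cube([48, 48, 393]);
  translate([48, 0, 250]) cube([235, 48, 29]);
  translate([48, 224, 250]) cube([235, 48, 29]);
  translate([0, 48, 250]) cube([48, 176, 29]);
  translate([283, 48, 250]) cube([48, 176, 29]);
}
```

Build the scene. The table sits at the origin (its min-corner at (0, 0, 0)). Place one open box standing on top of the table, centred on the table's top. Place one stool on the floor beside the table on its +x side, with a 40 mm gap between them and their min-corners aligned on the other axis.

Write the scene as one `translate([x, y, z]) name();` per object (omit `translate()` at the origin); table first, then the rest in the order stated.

table();
translate([470, 25, 767]) open_box();
translate([1148, 0, 0]) stool();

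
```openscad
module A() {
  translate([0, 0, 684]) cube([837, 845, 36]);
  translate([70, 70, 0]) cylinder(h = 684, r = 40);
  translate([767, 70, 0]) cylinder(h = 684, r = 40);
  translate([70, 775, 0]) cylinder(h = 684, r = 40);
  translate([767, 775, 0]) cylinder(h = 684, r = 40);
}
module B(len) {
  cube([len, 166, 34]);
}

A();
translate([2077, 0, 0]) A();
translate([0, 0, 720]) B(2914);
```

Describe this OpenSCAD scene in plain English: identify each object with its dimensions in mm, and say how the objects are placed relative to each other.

A is a rectangular dining table. The top is 837×845×36 mm with its upper surface at z = 720 mm. It stands on four round legs of 80 mm diameter, each leg's bounding box inset 30 mm from the nearest pair of top edges, running from the floor to the underside of the top.

B is a rectangular beam 2914 mm long (x), 166 mm deep (y), 34 mm thick (z).

The beam spans the tops of two tables placed 1240 mm apart, resting at z = 720 mm.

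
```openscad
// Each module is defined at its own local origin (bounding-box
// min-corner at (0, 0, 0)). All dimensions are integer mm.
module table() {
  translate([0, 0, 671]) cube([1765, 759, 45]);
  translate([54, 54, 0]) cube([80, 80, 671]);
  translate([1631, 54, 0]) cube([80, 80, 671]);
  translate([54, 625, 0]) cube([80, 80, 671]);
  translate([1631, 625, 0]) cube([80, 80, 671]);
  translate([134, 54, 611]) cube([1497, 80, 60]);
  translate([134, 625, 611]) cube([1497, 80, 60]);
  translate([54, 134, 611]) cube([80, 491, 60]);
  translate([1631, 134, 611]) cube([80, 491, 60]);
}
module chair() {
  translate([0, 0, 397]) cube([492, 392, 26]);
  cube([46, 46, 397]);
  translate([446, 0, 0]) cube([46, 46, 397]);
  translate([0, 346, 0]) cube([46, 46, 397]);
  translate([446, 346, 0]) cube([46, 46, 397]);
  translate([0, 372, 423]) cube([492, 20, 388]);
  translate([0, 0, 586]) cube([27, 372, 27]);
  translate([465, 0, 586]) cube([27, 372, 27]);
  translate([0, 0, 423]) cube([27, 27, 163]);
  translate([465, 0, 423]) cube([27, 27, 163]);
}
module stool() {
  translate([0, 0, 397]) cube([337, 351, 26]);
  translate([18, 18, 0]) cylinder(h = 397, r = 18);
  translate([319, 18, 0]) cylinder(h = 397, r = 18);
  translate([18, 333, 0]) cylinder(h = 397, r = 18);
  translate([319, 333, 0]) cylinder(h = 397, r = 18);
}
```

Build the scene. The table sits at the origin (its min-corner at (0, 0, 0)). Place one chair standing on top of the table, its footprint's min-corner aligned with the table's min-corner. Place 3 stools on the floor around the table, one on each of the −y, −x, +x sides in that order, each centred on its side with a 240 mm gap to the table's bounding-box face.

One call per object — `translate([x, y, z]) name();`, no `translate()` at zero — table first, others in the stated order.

table();
translate([0, 0, 716]) chair();
translate([714, -591, 0]) stool();
translate([-577, 204, 0]) stool();
translate([2005, 204, 0]) stool();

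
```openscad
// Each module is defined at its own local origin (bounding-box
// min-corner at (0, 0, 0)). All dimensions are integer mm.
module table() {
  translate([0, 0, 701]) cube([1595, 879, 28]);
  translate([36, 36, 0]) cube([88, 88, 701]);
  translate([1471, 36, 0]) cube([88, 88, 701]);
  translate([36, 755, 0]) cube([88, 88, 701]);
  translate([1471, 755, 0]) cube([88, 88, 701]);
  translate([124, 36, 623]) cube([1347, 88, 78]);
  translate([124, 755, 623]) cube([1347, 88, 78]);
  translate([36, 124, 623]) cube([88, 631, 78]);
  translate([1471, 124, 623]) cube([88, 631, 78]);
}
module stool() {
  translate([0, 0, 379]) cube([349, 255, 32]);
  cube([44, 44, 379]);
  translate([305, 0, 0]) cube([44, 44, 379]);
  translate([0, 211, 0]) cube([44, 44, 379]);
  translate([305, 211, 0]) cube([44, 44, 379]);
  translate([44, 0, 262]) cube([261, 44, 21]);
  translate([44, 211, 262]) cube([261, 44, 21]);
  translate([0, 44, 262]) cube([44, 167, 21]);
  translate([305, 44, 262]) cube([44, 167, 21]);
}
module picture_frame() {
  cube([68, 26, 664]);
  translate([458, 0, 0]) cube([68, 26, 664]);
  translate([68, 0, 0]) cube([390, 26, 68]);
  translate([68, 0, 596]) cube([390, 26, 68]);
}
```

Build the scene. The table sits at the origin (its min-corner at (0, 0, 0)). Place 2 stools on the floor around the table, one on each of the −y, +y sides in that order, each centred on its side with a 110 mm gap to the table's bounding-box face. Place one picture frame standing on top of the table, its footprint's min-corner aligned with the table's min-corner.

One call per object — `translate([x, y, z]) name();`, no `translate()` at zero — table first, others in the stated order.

table();
translate([623, -365, 0]) stool();
translate([623, 989, 0]) stool();
translate([0, 0, 729]) picture_frame();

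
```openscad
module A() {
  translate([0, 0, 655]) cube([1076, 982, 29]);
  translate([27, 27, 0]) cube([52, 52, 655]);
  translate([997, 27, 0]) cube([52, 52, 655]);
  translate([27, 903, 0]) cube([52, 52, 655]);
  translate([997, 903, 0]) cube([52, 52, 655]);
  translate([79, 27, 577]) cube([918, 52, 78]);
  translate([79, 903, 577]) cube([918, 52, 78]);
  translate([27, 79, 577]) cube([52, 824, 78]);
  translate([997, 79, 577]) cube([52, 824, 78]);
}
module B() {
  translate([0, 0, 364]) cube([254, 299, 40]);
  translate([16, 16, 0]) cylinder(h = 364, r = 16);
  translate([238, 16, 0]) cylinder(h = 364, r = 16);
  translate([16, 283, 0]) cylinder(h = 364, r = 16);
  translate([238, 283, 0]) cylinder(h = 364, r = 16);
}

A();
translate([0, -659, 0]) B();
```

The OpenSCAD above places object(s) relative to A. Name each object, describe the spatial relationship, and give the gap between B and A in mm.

A is a table. B is a stool. The stool is on the floor beside the table on its −y side. The gap between the stool and the table is 360 mm.

The stool's nearest face is 360 mm from the table's −y face.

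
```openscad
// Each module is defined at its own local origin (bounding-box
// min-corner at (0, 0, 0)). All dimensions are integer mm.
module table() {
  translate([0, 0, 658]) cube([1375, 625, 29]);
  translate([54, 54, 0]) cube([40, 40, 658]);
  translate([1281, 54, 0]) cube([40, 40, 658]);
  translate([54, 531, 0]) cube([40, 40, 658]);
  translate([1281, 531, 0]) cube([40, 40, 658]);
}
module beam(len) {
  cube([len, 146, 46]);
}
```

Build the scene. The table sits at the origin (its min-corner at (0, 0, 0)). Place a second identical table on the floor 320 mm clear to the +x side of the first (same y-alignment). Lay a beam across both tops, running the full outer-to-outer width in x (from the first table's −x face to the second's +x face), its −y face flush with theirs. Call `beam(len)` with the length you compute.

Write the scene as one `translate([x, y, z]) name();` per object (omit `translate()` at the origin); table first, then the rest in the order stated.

table();
translate([1695, 0, 0]) table();
translate([0, 0, 687]) beam(3070);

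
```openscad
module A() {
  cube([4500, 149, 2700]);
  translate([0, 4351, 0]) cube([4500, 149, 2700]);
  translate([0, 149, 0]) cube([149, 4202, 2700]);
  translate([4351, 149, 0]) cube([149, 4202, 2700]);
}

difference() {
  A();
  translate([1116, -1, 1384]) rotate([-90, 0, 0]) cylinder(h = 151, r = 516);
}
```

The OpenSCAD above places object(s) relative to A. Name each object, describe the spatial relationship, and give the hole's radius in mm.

The subtracted cylinder has r = 516 mm.

A is a house frame. The house frame has a circular hole through its front wall. The hole's radius is 516 mm.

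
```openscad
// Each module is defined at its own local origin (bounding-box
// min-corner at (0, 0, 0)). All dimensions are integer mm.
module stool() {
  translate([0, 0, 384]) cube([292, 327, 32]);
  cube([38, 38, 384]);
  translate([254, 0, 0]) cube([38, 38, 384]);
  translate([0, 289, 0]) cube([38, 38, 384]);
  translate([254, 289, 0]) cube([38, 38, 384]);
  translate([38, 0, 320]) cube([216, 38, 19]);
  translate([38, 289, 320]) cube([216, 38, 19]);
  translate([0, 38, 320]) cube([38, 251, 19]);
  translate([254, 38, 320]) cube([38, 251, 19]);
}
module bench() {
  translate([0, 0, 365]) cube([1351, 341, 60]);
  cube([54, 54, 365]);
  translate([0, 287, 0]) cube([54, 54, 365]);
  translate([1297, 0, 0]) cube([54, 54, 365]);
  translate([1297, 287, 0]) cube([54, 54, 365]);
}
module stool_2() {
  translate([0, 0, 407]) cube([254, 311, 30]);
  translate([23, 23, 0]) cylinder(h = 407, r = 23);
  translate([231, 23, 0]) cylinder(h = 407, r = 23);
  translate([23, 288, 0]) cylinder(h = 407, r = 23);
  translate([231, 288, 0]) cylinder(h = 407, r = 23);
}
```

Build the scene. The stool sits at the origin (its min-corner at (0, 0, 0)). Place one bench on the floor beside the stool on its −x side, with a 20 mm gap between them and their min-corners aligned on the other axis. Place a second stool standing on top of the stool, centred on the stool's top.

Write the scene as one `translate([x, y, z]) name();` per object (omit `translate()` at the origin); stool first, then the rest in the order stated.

stool();
translate([-1371, 0, 0]) bench();
translate([19, 8, 416]) stool_2();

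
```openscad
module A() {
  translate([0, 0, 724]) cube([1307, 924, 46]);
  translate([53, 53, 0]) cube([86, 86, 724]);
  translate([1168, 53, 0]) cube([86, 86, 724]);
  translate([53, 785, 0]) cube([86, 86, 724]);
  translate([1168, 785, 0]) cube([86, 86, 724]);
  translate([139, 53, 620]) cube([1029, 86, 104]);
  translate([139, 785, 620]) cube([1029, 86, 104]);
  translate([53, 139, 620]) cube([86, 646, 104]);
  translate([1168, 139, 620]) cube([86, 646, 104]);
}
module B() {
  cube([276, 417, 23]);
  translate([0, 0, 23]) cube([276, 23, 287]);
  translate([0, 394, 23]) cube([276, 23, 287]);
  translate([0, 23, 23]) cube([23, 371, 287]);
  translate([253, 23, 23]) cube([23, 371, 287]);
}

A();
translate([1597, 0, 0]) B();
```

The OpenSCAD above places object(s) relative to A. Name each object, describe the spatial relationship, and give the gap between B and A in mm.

A is a table. B is an open box. The open box is on the floor beside the table on its +x side. The gap between the open box and the table is 290 mm.

The open box's nearest face is 290 mm from the table's +x face.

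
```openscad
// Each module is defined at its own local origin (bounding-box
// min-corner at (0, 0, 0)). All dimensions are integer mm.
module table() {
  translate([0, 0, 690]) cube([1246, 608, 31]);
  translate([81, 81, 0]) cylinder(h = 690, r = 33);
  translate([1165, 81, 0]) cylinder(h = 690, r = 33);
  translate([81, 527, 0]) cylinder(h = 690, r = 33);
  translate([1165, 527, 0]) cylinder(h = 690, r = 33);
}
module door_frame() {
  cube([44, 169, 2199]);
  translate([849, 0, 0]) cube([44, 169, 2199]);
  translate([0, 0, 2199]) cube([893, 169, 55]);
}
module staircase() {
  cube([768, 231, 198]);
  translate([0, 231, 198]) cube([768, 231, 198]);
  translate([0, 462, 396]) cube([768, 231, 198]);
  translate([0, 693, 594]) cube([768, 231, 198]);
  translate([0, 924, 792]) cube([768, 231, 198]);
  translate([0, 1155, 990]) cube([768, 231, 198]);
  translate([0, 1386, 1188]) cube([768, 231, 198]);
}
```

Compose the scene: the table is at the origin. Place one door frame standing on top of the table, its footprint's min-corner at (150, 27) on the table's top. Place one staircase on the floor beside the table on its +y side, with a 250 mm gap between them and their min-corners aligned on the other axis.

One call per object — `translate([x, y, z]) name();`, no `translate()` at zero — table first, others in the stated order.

table();
translate([150, 27, 721]) door_frame();
translate([0, 858, 0]) staircase();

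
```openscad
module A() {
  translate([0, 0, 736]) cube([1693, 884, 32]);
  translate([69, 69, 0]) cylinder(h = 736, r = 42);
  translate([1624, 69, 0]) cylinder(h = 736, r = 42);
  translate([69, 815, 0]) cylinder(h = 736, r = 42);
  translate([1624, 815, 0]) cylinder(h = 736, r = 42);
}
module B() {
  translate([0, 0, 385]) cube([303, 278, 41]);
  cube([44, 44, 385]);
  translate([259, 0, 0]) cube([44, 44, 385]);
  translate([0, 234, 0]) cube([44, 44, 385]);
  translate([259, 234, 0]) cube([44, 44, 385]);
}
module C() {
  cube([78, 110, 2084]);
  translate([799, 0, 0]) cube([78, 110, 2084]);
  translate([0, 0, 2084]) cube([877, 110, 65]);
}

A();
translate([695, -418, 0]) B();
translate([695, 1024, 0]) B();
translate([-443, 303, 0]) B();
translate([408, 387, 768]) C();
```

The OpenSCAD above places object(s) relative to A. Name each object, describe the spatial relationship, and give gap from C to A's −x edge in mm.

The door frame's min-x is at 408; the table's min-x is 0; gap = 408 mm.

A is a table. B is a stool. C is a door frame. Three stools sit around the table at the −y, +y, −x sides. The door frame is on top of the table, centred. The gap from the door frame to the table's −x edge is 408 mm.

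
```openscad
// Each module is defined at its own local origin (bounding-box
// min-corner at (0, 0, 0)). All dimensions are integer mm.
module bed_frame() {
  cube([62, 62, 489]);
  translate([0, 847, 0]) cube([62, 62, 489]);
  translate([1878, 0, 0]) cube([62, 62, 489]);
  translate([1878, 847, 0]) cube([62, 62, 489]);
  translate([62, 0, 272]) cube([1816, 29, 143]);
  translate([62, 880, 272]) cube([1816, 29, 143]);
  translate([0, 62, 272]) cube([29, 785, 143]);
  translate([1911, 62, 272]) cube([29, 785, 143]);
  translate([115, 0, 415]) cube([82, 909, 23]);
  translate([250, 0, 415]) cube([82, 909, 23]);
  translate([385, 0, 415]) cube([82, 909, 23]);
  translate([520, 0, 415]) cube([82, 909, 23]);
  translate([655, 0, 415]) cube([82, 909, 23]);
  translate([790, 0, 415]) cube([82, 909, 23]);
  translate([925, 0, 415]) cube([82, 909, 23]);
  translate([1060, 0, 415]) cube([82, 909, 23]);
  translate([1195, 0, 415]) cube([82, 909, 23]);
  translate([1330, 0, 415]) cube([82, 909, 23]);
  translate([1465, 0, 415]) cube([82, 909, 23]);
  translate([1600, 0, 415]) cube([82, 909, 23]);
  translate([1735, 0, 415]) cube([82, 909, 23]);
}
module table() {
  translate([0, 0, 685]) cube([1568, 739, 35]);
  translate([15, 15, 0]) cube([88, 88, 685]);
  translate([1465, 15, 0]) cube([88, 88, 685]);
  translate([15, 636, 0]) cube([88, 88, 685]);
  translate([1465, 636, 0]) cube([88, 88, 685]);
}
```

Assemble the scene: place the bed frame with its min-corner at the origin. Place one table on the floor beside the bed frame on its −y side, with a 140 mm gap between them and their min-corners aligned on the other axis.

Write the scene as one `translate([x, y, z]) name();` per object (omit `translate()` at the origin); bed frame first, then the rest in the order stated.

bed_frame();
translate([0, -879, 0]) table();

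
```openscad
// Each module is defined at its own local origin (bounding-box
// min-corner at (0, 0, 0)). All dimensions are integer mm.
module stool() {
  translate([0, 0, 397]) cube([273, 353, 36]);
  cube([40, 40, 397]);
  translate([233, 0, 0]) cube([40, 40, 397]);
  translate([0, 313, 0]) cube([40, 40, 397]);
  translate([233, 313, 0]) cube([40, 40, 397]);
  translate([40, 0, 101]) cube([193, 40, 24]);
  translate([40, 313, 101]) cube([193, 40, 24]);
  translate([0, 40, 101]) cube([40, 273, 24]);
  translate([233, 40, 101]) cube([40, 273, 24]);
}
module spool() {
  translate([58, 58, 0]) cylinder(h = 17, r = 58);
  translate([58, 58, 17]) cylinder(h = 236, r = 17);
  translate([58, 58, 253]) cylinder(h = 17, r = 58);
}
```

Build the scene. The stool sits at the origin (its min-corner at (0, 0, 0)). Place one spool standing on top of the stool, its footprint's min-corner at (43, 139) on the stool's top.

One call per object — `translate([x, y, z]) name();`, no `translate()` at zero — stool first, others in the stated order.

stool();
translate([43, 139, 433]) spool();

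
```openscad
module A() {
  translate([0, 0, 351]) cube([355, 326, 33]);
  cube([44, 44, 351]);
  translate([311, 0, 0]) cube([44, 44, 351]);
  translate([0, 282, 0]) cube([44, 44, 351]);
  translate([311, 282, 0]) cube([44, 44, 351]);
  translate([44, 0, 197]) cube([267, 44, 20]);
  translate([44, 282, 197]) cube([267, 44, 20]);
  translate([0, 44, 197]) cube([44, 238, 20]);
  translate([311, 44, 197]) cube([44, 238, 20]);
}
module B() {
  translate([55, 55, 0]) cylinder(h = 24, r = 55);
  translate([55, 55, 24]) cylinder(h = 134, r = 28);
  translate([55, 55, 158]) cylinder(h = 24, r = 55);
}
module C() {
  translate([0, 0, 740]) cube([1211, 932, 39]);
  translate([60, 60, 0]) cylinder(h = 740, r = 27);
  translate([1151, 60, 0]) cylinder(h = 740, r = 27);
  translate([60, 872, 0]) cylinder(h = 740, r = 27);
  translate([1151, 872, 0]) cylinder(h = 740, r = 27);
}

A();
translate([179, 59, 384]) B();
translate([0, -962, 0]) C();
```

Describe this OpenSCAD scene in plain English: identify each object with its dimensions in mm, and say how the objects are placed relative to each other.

A is a four-legged stool. The seat is a 355×326×33 mm slab whose top surface is at z = 384 mm; four square legs, each 44×44 mm in cross-section, run from the floor (z = 0) to the underside of the seat, each flush with a corner of the seat. Four stretchers, 44 mm wide and 20 mm tall, connect adjacent legs with their undersides at z = 197 mm, each running between the inner faces of the legs it joins and aligned with the legs' outer faces on the other axis.

B is a spool: two coaxial disc flanges of radius 55 mm and thickness 24 mm, joined by a core cylinder of radius 28 mm and height 134 mm. The lower flange rests on z = 0 and the three cylinders share a vertical axis.

C is a table with a 1211×932 mm rectangular top, 39 mm thick, top surface at z = 779 mm, supported by four round legs of 54 mm diameter, each leg's bounding box inset 33 mm from the nearest pair of top edges, running from the floor.

The spool is on top of the stool. The table is on the floor beside the stool on its −y side.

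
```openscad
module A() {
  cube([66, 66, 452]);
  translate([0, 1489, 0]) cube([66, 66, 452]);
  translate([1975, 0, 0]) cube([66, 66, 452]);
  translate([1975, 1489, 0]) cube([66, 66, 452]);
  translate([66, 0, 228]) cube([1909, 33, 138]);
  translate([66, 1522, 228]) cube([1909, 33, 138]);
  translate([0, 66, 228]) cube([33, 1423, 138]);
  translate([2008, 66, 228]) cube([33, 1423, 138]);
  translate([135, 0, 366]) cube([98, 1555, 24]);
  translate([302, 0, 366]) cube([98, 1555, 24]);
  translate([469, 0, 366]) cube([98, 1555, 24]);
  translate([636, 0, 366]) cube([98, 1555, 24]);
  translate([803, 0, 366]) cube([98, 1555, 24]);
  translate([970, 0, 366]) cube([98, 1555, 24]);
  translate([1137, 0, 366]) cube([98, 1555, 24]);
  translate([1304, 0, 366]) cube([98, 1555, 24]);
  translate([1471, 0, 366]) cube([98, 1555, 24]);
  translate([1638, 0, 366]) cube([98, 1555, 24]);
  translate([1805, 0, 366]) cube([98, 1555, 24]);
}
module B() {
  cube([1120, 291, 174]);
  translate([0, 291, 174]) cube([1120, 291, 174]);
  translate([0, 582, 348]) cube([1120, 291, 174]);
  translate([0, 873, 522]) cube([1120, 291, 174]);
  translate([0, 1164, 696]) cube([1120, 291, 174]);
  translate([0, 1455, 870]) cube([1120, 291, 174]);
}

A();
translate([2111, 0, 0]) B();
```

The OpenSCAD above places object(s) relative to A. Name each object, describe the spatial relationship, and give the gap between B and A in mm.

The staircase's nearest face is 70 mm from the bed frame's +x face.

A is a bed frame. B is a staircase. The staircase is on the floor beside the bed frame on its +x side. The gap between the staircase and the bed frame is 70 mm.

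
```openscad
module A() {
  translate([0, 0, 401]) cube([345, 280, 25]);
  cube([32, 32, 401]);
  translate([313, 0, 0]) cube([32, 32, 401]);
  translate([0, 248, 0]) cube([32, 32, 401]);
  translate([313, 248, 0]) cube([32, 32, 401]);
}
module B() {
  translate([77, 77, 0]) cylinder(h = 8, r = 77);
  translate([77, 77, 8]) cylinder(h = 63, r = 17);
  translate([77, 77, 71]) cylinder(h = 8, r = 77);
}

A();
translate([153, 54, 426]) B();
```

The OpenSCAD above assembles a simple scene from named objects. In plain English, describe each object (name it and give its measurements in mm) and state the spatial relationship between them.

A is a simple wooden stool: a rectangular seat 345 mm (x) by 280 mm (y), 25 mm thick, top face at z = 426 mm, on four square legs, each 32×32 mm in cross-section. The legs rest on z = 0, each flush with a corner of the seat.

B is a spool: two coaxial disc flanges of radius 77 mm and thickness 8 mm, joined by a core cylinder of radius 17 mm and height 63 mm. The lower flange rests on z = 0 and the three cylinders share a vertical axis.

The spool is on top of the stool.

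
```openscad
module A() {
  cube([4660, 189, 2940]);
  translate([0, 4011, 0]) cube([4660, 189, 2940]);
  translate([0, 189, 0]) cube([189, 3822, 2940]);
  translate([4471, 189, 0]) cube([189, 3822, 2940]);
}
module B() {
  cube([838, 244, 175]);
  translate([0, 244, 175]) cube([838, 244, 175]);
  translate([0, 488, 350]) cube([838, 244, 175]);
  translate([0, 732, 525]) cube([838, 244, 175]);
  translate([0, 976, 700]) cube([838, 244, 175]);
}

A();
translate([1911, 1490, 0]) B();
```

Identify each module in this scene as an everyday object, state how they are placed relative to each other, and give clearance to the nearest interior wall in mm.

A is a house frame. B is a staircase. The staircase sits inside the house frame, centred. The clearance to the nearest interior wall is 1301 mm.

Clearances: x = 1722, y = 1301; minimum 1301 mm.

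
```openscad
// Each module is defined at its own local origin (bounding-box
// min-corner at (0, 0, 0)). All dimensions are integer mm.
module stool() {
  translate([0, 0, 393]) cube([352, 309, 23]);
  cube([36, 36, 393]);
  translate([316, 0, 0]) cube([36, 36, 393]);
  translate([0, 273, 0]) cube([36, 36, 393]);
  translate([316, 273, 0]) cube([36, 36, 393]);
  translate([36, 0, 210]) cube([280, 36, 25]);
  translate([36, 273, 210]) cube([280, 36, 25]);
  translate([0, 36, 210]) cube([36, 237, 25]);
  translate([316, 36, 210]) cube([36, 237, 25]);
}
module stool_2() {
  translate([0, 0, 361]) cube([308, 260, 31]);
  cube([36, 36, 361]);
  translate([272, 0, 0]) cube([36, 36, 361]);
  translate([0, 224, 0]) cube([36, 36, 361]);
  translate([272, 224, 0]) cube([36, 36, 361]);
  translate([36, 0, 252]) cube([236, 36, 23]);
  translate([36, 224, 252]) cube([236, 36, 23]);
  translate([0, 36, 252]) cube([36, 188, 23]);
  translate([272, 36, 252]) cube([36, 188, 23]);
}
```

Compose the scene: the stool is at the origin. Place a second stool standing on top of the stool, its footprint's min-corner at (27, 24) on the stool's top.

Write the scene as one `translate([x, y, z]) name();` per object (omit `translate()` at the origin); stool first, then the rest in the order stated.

stool();
translate([27, 24, 416]) stool_2();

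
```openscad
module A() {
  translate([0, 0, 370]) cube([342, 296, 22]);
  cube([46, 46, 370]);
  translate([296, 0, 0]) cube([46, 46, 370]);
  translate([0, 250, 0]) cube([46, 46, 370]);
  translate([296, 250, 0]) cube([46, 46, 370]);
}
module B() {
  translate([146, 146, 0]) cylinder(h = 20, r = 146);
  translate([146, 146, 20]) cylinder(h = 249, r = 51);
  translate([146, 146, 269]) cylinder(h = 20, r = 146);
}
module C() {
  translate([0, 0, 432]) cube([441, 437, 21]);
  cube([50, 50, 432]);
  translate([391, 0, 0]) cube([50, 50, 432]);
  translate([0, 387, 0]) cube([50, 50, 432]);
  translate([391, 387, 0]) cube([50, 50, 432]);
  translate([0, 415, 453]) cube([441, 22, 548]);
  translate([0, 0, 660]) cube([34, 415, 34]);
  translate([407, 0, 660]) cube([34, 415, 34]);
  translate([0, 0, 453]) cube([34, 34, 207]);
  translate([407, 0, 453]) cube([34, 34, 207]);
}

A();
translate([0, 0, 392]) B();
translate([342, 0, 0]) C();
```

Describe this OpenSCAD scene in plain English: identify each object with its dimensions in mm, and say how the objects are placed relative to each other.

A is a four-legged stool. The seat is a 342×296×22 mm slab whose top surface is at z = 392 mm; four square legs, each 46×46 mm in cross-section, run from the floor (z = 0) to the underside of the seat, each flush with a corner of the seat.

B is a spool: two coaxial disc flanges of radius 146 mm and thickness 20 mm, joined by a core cylinder of radius 51 mm and height 249 mm. The lower flange rests on z = 0 and the three cylinders share a vertical axis.

C is a chair: 441×437 mm seat, 21 mm thick, top at z = 453 mm, on four 50 mm square corner legs flush with the seat edges. A 22 mm thick backrest slab spans the full seat width, extending 548 mm above the seat top, its back face flush with the seat's +y edge. Two armrests of 34×34 mm section run along each side from the seat's front edge to the front of the backrest, top faces 241 mm above the seat top and outer faces flush with the seat's x-edges; a 34×34 mm post under the front of each armrest stands on the seat at the front corner.

The spool is on top of the stool. The chair is against the stool's +x side, with their −y faces flush.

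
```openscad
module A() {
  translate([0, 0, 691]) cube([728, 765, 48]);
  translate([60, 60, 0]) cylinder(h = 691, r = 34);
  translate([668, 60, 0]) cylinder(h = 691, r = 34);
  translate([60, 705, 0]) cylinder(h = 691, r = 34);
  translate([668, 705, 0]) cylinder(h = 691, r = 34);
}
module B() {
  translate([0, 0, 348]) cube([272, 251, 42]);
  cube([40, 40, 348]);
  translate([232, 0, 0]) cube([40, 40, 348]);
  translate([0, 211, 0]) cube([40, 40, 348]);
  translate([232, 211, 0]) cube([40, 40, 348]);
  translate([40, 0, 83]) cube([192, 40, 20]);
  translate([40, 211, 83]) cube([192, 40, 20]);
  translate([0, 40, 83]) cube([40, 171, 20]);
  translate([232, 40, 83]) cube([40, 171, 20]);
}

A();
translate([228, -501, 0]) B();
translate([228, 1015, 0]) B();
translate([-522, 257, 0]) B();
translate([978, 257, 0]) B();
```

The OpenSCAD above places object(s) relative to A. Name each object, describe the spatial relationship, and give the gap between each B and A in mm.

A is a table. B is a stool. Four stools sit around the table at the −y, +y, −x, +x sides. The gap between each stool and the table is 250 mm.

Each stool's nearest face is 250 mm from the table's bounding box.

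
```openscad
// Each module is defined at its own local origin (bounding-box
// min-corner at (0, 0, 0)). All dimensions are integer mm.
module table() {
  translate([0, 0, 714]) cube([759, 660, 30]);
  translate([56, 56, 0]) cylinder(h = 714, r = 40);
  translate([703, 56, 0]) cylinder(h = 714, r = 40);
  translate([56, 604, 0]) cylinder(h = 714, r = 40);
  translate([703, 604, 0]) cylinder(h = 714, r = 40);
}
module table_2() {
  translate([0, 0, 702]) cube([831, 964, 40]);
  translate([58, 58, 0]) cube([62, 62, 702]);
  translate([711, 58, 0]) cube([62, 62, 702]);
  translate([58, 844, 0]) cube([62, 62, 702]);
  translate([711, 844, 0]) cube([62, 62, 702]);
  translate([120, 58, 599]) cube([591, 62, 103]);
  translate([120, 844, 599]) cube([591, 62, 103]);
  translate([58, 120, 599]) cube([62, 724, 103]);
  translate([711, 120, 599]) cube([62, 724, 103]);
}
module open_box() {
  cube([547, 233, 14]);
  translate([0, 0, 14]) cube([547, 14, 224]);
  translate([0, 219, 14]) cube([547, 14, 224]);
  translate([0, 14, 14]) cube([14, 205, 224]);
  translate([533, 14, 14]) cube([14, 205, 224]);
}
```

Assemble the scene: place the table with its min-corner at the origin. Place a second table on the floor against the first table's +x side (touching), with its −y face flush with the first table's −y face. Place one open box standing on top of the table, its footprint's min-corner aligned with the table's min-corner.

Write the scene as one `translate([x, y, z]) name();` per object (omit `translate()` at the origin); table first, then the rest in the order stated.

table();
translate([759, 0, 0]) table_2();
translate([0, 0, 744]) open_box();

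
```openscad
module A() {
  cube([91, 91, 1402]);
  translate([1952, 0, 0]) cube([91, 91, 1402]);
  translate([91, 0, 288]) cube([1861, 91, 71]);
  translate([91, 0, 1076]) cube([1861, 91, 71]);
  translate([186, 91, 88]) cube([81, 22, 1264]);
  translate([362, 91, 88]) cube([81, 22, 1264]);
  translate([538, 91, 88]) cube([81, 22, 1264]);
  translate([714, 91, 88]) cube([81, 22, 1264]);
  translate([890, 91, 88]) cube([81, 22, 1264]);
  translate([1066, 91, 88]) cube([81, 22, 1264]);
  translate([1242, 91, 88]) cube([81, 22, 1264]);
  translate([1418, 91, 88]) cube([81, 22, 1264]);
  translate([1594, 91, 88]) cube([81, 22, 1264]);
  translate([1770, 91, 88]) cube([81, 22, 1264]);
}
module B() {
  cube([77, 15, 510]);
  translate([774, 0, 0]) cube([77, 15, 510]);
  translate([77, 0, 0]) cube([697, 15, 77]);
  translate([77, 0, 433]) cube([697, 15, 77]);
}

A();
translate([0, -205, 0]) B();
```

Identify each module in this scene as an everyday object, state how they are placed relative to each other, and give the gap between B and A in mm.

The picture frame's nearest face is 190 mm from the fence section's −y face.

A is a fence section. B is a picture frame. The picture frame is on the floor beside the fence section on its −y side. The gap between the picture frame and the fence section is 190 mm.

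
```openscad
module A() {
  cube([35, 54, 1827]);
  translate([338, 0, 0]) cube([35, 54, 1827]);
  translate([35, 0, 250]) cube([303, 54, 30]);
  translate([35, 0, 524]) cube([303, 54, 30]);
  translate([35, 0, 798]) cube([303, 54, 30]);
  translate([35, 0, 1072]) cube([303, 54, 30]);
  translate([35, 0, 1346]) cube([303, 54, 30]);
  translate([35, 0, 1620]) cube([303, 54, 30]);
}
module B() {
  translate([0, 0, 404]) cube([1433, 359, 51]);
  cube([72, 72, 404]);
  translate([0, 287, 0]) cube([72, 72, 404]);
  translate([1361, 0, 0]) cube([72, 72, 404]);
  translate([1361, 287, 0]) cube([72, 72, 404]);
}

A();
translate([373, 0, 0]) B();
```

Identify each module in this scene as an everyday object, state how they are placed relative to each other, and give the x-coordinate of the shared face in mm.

The ladder's +x face and the bench's −x face are both at x = 373 mm.

A is a ladder. B is a bench. The bench is against the ladder's +x side, with their −y faces flush. The x-coordinate of the shared face is 373 mm.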